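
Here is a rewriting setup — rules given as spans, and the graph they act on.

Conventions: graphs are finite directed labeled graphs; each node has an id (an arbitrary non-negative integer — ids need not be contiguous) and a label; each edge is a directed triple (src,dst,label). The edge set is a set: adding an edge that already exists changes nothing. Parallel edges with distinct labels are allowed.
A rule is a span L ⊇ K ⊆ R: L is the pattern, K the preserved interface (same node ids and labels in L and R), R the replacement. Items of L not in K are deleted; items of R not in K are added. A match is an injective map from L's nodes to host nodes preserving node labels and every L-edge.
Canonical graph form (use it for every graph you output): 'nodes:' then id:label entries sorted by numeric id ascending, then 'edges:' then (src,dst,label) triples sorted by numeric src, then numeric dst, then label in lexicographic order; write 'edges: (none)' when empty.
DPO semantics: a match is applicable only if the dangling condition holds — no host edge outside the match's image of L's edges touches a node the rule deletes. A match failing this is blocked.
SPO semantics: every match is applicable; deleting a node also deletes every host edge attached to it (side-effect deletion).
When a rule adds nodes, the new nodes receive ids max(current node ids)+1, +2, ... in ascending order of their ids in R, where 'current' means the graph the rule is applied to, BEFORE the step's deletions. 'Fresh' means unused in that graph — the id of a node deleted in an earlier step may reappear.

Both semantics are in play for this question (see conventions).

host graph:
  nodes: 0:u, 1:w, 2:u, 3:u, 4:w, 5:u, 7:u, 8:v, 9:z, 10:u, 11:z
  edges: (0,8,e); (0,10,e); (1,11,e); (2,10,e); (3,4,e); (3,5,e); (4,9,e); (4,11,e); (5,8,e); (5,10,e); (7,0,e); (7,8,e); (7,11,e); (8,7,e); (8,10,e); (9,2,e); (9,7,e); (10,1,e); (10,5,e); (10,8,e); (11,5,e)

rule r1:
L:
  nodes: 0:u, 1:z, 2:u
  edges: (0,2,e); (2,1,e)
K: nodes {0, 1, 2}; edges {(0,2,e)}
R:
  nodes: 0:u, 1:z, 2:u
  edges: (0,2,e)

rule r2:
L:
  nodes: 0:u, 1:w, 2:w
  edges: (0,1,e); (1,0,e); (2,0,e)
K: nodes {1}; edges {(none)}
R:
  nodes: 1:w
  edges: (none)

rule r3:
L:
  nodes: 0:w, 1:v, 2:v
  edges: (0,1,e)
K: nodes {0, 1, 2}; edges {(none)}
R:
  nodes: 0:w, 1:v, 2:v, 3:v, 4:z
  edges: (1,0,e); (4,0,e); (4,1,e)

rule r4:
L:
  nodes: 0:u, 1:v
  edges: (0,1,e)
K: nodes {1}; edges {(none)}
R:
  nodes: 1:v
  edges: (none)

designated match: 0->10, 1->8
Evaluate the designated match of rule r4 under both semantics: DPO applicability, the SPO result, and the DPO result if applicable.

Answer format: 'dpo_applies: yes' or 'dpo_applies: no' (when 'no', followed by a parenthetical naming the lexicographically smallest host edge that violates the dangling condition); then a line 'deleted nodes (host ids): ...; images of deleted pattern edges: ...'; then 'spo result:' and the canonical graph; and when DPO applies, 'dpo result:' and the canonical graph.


dpo_applies: no
(the rule deletes node 10, which keeps host edge (0,10,e) outside the match image — the dangling condition fails, DPO blocks; SPO proceeds and side-deletes such edges)
deleted nodes (host ids): 10; images of deleted pattern edges: (10,8,e)
spo result:
nodes: 0:u, 1:w, 2:u, 3:u, 4:w, 5:u, 7:u, 8:v, 9:z, 11:z
edges: (0,8,e); (1,11,e); (3,4,e); (3,5,e); (4,9,e); (4,11,e); (5,8,e); (7,0,e); (7,8,e); (7,11,e); (8,7,e); (9,2,e); (9,7,e); (11,5,e)


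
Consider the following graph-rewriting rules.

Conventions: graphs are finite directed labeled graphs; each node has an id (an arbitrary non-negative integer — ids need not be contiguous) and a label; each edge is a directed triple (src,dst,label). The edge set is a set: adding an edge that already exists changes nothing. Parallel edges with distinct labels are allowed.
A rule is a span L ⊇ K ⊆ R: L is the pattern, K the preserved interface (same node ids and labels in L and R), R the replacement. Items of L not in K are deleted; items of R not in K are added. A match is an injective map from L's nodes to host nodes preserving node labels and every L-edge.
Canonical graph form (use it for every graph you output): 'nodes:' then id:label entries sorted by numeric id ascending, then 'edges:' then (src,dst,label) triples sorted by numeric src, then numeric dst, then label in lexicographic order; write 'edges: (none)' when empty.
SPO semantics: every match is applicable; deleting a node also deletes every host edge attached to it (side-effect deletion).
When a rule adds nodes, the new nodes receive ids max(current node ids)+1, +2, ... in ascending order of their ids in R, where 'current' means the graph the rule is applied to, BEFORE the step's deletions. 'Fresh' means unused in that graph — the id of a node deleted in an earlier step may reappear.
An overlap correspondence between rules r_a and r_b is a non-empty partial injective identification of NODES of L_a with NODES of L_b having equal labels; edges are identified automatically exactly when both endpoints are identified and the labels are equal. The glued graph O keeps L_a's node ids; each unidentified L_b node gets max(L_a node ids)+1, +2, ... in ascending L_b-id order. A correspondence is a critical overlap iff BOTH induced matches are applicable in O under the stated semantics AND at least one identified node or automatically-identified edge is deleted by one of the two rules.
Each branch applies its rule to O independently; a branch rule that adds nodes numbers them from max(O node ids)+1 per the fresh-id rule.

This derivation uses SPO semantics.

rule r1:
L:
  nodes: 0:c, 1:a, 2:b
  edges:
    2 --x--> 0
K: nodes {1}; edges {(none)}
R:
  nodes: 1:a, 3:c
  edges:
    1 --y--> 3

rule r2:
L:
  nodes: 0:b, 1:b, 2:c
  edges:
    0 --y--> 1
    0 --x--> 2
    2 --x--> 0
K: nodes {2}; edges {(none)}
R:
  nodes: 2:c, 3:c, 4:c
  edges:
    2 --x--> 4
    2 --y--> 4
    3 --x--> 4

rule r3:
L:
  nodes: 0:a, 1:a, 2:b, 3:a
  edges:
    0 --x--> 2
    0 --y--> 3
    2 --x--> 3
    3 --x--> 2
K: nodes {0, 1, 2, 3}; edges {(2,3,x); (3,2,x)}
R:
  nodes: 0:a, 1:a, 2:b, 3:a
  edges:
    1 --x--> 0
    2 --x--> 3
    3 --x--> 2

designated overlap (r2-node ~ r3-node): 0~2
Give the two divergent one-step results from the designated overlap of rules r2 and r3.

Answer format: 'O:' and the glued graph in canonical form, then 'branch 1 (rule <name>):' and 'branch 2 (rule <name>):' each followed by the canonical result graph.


O:
nodes: 0:b, 1:b, 2:c, 3:a, 4:a, 5:a
edges: (0,1,y); (0,2,x); (0,5,x); (2,0,x); (3,0,x); (3,5,y); (5,0,x)
branch 1 (rule r2):
nodes: 2:c, 3:a, 4:a, 5:a, 6:c, 7:c
edges: (2,7,x); (2,7,y); (3,5,y); (6,7,x)
branch 2 (rule r3):
nodes: 0:b, 1:b, 2:c, 3:a, 4:a, 5:a
edges: (0,1,y); (0,2,x); (0,5,x); (2,0,x); (4,3,x); (5,0,x)


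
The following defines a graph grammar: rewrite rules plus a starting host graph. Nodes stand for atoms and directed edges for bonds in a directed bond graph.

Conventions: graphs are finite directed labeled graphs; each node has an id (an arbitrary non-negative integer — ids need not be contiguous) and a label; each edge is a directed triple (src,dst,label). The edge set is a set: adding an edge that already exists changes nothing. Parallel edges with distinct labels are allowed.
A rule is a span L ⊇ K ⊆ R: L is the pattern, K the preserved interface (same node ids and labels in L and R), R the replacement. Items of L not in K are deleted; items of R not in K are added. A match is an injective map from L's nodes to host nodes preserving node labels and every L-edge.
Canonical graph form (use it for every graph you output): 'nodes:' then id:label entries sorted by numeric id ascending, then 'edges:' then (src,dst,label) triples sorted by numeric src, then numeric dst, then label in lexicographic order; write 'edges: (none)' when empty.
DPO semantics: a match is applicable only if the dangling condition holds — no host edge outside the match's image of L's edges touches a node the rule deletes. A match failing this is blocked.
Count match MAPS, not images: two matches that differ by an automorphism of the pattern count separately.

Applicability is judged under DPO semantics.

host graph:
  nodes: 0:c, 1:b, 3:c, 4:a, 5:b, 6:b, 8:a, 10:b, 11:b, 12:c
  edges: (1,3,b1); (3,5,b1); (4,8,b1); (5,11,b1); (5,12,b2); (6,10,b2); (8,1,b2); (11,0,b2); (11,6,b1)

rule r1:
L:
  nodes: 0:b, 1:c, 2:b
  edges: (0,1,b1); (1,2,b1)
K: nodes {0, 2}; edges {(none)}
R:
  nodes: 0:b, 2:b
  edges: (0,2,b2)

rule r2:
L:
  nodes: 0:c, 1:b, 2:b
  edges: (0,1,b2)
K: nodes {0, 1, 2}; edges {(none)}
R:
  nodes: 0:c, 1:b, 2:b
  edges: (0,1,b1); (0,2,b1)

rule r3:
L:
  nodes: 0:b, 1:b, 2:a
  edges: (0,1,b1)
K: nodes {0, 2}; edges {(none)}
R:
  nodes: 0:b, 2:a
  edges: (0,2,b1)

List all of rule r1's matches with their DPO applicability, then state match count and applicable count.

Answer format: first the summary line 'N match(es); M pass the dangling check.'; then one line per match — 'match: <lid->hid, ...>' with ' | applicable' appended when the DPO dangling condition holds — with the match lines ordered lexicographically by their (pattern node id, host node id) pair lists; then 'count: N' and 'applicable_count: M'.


1 match(es); 1 pass the dangling check.
match: 0->1, 1->3, 2->5 | applicable
count: 1
applicable_count: 1


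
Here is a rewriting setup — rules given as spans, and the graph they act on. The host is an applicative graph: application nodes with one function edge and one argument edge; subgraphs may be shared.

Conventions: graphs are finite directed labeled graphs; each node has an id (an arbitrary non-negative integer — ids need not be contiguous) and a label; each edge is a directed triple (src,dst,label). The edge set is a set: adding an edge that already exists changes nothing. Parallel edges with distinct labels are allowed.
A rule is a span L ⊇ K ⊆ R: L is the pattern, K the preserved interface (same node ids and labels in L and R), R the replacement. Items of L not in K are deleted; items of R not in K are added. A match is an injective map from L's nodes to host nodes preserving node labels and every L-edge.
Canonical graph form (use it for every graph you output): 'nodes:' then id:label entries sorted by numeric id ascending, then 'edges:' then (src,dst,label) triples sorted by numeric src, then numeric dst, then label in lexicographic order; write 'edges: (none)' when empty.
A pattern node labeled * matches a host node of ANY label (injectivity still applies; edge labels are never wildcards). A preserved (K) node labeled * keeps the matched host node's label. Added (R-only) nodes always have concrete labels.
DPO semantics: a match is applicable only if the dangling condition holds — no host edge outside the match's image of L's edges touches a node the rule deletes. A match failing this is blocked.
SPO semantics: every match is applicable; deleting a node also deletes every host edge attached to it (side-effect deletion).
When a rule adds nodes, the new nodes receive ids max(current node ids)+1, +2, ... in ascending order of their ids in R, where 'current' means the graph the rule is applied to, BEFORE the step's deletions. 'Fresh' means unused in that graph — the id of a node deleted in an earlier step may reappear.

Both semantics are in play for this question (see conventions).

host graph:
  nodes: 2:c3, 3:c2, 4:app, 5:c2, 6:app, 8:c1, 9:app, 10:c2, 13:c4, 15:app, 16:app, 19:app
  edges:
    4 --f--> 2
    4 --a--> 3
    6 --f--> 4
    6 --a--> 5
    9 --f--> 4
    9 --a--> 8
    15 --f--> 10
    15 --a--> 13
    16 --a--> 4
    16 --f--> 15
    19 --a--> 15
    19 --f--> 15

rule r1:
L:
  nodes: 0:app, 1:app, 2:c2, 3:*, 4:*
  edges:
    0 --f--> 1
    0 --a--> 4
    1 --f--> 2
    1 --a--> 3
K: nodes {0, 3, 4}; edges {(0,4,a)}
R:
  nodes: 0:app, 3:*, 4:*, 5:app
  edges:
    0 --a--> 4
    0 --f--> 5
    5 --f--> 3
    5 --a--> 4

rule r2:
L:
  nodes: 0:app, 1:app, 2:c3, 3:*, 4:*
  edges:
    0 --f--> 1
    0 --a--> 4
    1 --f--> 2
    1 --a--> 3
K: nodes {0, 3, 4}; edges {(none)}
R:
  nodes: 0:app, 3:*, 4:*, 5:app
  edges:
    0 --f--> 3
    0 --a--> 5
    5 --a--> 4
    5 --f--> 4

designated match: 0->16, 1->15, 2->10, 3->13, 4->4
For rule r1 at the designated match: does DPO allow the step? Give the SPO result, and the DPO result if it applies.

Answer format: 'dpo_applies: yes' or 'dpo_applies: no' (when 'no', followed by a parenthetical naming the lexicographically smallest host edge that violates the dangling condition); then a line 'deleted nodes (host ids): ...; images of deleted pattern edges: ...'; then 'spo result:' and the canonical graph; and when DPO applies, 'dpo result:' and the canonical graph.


dpo_applies: no
(the rule deletes node 15, which keeps host edge (19,15,a) outside the match image — the dangling condition fails, DPO blocks; SPO proceeds and side-deletes such edges)
deleted nodes (host ids): 10, 15; images of deleted pattern edges: (15,10,f); (15,13,a); (16,15,f)
spo result:
nodes: 2:c3, 3:c2, 4:app, 5:c2, 6:app, 8:c1, 9:app, 13:c4, 16:app, 19:app, 20:app
edges: (4,2,f); (4,3,a); (6,4,f); (6,5,a); (9,4,f); (9,8,a); (16,4,a); (16,20,f); (20,4,a); (20,13,f)


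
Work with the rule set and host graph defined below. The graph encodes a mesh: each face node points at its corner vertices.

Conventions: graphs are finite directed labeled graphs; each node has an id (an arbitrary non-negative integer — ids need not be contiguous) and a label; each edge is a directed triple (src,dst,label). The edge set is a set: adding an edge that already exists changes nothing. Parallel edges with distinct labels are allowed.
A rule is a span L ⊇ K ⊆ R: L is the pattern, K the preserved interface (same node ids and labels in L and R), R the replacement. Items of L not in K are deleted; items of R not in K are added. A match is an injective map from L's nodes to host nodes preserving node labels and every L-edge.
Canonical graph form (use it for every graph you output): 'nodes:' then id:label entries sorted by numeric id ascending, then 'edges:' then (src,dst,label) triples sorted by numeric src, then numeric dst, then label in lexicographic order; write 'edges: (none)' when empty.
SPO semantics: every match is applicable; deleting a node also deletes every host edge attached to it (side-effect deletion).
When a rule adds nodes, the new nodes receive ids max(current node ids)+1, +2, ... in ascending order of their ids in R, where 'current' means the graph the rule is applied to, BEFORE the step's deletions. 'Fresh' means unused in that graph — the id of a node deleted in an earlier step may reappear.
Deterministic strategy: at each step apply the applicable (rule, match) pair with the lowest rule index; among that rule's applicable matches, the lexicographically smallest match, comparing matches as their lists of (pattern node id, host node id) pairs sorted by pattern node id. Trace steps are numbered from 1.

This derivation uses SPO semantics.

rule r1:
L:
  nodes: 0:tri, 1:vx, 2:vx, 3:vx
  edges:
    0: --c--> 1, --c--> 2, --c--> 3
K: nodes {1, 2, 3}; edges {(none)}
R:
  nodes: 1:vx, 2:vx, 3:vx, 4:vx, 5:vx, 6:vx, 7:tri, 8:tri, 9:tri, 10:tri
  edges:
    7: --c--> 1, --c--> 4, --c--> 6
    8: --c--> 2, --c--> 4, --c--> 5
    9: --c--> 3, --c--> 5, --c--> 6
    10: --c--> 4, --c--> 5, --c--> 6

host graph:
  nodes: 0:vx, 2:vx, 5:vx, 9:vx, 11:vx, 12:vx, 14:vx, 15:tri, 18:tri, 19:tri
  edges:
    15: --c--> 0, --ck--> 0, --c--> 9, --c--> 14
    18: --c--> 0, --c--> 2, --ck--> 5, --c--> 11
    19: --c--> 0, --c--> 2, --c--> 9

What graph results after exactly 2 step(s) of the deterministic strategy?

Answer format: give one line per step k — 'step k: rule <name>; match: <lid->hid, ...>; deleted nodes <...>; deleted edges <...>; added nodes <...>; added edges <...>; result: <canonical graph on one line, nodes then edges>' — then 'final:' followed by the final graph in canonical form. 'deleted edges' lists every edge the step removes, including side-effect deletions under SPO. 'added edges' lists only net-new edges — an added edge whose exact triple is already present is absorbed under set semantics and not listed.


step 1: rule r1; match: 0->15, 1->0, 2->9, 3->14; deleted nodes 15; deleted edges (15,0,c); (15,0,ck); (15,9,c); (15,14,c); added nodes 20, 21, 22, 23, 24, 25, 26; added edges (23,0,c); (23,20,c); (23,22,c); (24,9,c); (24,20,c); (24,21,c); (25,14,c); (25,21,c); (25,22,c); (26,20,c); (26,21,c); (26,22,c); result: nodes: 0:vx, 2:vx, 5:vx, 9:vx, 11:vx, 12:vx, 14:vx, 18:tri, 19:tri, 20:vx, 21:vx, 22:vx, 23:tri, 24:tri, 25:tri, 26:tri edges: (18,0,c); (18,2,c); (18,5,ck); (18,11,c); (19,0,c); (19,2,c); (19,9,c); (23,0,c); (23,20,c); (23,22,c); (24,9,c); (24,20,c); (24,21,c); (25,14,c); (25,21,c); (25,22,c); (26,20,c); (26,21,c); (26,22,c)
step 2: rule r1; match: 0->18, 1->0, 2->2, 3->11; deleted nodes 18; deleted edges (18,0,c); (18,2,c); (18,5,ck); (18,11,c); added nodes 27, 28, 29, 30, 31, 32, 33; added edges (30,0,c); (30,27,c); (30,29,c); (31,2,c); (31,27,c); (31,28,c); (32,11,c); (32,28,c); (32,29,c); (33,27,c); (33,28,c); (33,29,c); result: nodes: 0:vx, 2:vx, 5:vx, 9:vx, 11:vx, 12:vx, 14:vx, 19:tri, 20:vx, 21:vx, 22:vx, 23:tri, 24:tri, 25:tri, 26:tri, 27:vx, 28:vx, 29:vx, 30:tri, 31:tri, 32:tri, 33:tri edges: (19,0,c); (19,2,c); (19,9,c); (23,0,c); (23,20,c); (23,22,c); (24,9,c); (24,20,c); (24,21,c); (25,14,c); (25,21,c); (25,22,c); (26,20,c); (26,21,c); (26,22,c); (30,0,c); (30,27,c); (30,29,c); (31,2,c); (31,27,c); (31,28,c); (32,11,c); (32,28,c); (32,29,c); (33,27,c); (33,28,c); (33,29,c)
final:
nodes: 0:vx, 2:vx, 5:vx, 9:vx, 11:vx, 12:vx, 14:vx, 19:tri, 20:vx, 21:vx, 22:vx, 23:tri, 24:tri, 25:tri, 26:tri, 27:vx, 28:vx, 29:vx, 30:tri, 31:tri, 32:tri, 33:tri
edges: (19,0,c); (19,2,c); (19,9,c); (23,0,c); (23,20,c); (23,22,c); (24,9,c); (24,20,c); (24,21,c); (25,14,c); (25,21,c); (25,22,c); (26,20,c); (26,21,c); (26,22,c); (30,0,c); (30,27,c); (30,29,c); (31,2,c); (31,27,c); (31,28,c); (32,11,c); (32,28,c); (32,29,c); (33,27,c); (33,28,c); (33,29,c)


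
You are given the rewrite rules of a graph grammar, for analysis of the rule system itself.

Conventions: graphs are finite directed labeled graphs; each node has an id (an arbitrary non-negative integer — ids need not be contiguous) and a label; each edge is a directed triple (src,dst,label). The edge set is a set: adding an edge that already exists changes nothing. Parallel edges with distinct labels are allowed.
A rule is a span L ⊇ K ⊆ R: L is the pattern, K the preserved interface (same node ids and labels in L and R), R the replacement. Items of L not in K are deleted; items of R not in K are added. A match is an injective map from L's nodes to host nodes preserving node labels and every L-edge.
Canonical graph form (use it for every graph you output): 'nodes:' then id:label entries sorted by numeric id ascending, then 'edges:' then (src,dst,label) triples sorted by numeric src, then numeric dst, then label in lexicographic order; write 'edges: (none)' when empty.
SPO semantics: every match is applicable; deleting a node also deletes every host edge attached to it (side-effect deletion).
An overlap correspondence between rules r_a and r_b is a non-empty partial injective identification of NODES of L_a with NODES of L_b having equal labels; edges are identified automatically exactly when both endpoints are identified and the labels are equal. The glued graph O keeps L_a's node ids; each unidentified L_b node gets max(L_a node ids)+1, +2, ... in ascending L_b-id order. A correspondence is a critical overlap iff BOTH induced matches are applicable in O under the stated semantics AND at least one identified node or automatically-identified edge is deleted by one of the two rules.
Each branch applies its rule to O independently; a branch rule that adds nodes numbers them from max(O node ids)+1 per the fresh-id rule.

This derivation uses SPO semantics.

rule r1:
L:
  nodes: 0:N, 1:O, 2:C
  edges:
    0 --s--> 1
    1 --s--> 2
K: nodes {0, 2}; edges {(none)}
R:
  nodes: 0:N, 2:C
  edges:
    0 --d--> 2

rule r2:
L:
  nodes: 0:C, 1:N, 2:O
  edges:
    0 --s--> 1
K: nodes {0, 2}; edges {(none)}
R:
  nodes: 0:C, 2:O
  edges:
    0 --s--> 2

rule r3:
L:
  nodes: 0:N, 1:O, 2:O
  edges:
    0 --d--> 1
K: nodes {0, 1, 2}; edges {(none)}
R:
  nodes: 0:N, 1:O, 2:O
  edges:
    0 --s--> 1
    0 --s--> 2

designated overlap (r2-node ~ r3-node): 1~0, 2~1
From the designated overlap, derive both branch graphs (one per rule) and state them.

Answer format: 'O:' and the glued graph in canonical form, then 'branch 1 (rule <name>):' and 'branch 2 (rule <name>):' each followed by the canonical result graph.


O:
nodes: 0:C, 1:N, 2:O, 3:O
edges: (0,1,s); (1,2,d)
branch 1 (rule r2):
nodes: 0:C, 2:O, 3:O
edges: (0,2,s)
branch 2 (rule r3):
nodes: 0:C, 1:N, 2:O, 3:O
edges: (0,1,s); (1,2,s); (1,3,s)


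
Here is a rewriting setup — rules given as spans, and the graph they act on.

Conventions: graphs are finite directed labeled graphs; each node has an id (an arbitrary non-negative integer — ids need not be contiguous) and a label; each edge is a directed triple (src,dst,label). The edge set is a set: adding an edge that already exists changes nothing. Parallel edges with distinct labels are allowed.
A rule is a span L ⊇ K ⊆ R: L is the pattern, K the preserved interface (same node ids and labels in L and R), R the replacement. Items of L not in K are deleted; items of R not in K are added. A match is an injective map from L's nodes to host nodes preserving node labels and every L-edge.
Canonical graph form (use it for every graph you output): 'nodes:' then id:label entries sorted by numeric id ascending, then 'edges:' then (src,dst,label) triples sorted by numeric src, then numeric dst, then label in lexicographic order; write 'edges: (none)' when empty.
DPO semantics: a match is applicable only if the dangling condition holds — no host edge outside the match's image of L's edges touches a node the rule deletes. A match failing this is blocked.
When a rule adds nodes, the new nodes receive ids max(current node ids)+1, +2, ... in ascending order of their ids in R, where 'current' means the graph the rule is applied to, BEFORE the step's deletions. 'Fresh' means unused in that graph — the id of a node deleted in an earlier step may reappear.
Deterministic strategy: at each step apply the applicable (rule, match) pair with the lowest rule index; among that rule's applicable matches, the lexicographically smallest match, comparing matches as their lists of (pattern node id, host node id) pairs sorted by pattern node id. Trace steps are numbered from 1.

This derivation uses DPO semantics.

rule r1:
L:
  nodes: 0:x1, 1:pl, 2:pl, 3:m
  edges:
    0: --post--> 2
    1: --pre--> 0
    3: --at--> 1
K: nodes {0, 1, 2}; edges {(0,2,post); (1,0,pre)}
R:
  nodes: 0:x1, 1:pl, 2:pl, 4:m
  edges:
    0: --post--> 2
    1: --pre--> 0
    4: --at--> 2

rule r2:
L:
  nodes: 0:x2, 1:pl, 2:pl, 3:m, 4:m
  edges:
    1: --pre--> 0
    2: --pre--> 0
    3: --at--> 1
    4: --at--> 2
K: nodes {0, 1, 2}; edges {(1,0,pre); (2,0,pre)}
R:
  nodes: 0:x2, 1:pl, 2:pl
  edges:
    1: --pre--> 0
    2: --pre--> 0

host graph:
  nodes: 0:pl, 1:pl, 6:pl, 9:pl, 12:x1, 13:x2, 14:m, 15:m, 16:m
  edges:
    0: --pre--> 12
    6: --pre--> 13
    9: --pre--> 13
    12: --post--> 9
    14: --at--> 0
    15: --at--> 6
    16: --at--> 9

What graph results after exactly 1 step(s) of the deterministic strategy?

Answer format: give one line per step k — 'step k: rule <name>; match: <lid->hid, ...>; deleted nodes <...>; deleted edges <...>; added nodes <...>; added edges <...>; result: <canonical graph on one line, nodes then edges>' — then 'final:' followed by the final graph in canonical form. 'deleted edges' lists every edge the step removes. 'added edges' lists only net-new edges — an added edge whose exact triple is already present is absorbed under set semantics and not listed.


step 1: rule r1; match: 0->12, 1->0, 2->9, 3->14; deleted nodes 14; deleted edges (14,0,at); added nodes 17; added edges (17,9,at); result: nodes: 0:pl, 1:pl, 6:pl, 9:pl, 12:x1, 13:x2, 15:m, 16:m, 17:m edges: (0,12,pre); (6,13,pre); (9,13,pre); (12,9,post); (15,6,at); (16,9,at); (17,9,at)
final:
nodes: 0:pl, 1:pl, 6:pl, 9:pl, 12:x1, 13:x2, 15:m, 16:m, 17:m
edges: (0,12,pre); (6,13,pre); (9,13,pre); (12,9,post); (15,6,at); (16,9,at); (17,9,at)


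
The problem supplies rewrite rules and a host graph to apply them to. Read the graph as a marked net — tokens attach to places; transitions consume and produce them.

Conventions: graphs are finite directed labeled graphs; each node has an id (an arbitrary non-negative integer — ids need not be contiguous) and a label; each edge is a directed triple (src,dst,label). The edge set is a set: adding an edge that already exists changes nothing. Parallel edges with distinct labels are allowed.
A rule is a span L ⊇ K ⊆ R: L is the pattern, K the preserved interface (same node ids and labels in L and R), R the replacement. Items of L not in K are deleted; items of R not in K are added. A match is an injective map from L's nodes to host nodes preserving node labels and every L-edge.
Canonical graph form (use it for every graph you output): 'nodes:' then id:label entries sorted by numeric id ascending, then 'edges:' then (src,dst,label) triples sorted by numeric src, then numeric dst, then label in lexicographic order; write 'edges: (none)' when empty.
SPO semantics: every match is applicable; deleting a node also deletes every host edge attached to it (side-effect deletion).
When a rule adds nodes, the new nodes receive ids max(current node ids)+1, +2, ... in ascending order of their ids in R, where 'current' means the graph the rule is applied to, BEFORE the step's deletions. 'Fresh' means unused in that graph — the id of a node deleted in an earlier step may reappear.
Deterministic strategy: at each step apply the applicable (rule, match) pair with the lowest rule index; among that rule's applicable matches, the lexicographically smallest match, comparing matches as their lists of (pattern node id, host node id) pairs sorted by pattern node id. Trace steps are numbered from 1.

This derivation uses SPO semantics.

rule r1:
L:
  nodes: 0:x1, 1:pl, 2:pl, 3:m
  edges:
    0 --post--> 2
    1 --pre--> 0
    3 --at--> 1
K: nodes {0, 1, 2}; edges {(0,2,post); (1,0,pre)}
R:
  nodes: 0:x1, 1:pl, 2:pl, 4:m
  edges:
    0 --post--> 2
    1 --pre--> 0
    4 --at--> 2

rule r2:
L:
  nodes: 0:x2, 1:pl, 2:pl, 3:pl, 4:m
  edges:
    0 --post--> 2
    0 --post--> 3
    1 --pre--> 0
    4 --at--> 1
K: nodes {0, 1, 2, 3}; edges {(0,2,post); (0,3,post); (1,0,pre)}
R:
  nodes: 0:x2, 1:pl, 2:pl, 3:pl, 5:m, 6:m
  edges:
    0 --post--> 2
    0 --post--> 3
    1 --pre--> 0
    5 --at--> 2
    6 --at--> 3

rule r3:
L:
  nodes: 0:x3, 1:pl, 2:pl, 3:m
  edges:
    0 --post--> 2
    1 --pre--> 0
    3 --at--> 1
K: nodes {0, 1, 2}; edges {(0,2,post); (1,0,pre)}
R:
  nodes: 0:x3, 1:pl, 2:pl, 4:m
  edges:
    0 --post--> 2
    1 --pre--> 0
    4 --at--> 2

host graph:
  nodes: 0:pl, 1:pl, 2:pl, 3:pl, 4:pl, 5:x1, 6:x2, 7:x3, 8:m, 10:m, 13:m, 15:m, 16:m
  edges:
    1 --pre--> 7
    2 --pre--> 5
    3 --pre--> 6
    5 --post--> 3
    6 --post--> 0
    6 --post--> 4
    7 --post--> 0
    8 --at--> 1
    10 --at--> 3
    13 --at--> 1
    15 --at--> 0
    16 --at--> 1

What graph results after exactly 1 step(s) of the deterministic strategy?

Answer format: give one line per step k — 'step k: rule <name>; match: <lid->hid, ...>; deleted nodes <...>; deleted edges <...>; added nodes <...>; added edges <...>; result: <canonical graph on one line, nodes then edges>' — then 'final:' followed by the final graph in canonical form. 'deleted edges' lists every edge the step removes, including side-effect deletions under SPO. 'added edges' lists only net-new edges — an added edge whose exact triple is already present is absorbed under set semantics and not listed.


step 1: rule r2; match: 0->6, 1->3, 2->0, 3->4, 4->10; deleted nodes 10; deleted edges (10,3,at); added nodes 17, 18; added edges (17,0,at); (18,4,at); result: nodes: 0:pl, 1:pl, 2:pl, 3:pl, 4:pl, 5:x1, 6:x2, 7:x3, 8:m, 13:m, 15:m, 16:m, 17:m, 18:m edges: (1,7,pre); (2,5,pre); (3,6,pre); (5,3,post); (6,0,post); (6,4,post); (7,0,post); (8,1,at); (13,1,at); (15,0,at); (16,1,at); (17,0,at); (18,4,at)
final:
nodes: 0:pl, 1:pl, 2:pl, 3:pl, 4:pl, 5:x1, 6:x2, 7:x3, 8:m, 13:m, 15:m, 16:m, 17:m, 18:m
edges: (1,7,pre); (2,5,pre); (3,6,pre); (5,3,post); (6,0,post); (6,4,post); (7,0,post); (8,1,at); (13,1,at); (15,0,at); (16,1,at); (17,0,at); (18,4,at)


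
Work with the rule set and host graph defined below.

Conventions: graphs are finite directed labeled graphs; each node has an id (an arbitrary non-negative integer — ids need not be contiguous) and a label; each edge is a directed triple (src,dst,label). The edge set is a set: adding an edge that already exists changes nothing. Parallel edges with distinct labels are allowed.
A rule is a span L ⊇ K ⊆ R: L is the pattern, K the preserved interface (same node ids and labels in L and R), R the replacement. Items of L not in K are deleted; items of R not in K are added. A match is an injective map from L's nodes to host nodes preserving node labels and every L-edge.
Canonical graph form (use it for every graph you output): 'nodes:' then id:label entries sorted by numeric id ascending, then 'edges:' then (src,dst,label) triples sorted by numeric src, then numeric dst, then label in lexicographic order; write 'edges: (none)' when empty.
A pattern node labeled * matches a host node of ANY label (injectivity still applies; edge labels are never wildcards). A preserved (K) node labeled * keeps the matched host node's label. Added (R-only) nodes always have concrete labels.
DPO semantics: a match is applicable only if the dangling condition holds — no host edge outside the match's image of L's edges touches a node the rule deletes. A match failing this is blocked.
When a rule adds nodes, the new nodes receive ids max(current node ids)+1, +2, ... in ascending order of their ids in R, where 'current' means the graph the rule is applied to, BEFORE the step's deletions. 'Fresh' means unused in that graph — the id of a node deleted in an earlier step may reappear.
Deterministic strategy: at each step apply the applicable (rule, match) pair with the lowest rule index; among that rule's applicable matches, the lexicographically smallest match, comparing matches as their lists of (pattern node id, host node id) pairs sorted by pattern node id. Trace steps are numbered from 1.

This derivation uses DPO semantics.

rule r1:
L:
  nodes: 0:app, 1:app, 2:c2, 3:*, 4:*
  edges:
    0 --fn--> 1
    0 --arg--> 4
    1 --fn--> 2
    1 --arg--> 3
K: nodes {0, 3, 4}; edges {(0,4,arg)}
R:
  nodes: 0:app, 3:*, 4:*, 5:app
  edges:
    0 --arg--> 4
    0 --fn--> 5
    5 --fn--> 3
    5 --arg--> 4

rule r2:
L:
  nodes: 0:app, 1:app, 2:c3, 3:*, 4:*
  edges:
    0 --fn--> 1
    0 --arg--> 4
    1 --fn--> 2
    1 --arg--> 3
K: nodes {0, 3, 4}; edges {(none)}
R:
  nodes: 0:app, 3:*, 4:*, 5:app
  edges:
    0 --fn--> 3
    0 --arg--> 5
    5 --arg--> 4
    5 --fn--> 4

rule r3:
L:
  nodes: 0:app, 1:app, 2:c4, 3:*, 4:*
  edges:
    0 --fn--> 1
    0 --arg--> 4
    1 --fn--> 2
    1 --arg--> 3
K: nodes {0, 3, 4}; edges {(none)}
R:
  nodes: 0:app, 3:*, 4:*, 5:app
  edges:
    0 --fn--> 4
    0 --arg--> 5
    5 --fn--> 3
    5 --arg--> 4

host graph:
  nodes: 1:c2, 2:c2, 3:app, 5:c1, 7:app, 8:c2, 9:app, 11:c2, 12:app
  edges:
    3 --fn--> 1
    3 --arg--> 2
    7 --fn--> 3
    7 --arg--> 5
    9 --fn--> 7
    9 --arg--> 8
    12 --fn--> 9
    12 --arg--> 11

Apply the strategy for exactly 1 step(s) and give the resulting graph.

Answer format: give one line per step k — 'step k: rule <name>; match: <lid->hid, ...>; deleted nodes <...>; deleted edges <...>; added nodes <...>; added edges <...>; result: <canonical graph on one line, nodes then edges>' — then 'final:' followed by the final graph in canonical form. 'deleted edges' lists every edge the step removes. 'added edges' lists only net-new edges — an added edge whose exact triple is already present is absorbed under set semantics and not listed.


step 1: rule r1; match: 0->7, 1->3, 2->1, 3->2, 4->5; deleted nodes 1, 3; deleted edges (3,1,fn); (3,2,arg); (7,3,fn); added nodes 13; added edges (7,13,fn); (13,2,fn); (13,5,arg); result: nodes: 2:c2, 5:c1, 7:app, 8:c2, 9:app, 11:c2, 12:app, 13:app edges: (7,5,arg); (7,13,fn); (9,7,fn); (9,8,arg); (12,9,fn); (12,11,arg); (13,2,fn); (13,5,arg)
final:
nodes: 2:c2, 5:c1, 7:app, 8:c2, 9:app, 11:c2, 12:app, 13:app
edges: (7,5,arg); (7,13,fn); (9,7,fn); (9,8,arg); (12,9,fn); (12,11,arg); (13,2,fn); (13,5,arg)


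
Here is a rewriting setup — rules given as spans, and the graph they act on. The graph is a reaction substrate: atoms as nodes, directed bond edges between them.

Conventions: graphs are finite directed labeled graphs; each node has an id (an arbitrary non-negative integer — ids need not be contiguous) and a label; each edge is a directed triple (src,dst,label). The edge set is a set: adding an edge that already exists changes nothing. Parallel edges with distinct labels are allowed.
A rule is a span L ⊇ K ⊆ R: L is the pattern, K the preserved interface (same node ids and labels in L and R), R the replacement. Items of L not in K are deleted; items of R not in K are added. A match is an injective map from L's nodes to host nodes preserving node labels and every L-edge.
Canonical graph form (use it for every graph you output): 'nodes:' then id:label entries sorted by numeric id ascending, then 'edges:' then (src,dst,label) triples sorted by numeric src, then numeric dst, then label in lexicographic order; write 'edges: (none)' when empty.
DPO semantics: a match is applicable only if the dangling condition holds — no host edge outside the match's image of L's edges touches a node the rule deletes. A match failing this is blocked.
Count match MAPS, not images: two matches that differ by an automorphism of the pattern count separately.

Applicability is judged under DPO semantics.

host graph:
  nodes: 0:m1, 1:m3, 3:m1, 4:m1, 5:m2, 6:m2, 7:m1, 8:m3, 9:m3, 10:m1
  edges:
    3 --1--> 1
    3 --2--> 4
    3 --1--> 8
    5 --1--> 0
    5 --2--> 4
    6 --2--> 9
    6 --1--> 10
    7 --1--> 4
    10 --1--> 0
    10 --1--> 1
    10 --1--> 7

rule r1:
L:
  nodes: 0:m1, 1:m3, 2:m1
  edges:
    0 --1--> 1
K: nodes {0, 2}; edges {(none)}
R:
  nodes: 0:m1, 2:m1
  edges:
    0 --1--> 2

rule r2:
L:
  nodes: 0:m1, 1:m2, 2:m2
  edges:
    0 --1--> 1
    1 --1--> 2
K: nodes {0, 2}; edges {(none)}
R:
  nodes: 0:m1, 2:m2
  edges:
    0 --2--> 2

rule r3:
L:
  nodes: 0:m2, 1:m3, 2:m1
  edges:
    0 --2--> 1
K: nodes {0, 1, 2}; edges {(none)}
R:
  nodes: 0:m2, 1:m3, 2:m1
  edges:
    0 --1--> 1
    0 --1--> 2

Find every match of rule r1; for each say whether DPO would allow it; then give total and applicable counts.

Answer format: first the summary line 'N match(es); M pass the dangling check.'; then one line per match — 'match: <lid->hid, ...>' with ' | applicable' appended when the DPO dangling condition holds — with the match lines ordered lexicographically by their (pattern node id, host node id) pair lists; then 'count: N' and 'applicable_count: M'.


12 match(es); 4 pass the dangling check.
match: 0->3, 1->1, 2->0
match: 0->3, 1->1, 2->4
match: 0->3, 1->1, 2->7
match: 0->3, 1->1, 2->10
match: 0->3, 1->8, 2->0 | applicable
match: 0->3, 1->8, 2->4 | applicable
match: 0->3, 1->8, 2->7 | applicable
match: 0->3, 1->8, 2->10 | applicable
match: 0->10, 1->1, 2->0
match: 0->10, 1->1, 2->3
match: 0->10, 1->1, 2->4
match: 0->10, 1->1, 2->7
count: 12
applicable_count: 4


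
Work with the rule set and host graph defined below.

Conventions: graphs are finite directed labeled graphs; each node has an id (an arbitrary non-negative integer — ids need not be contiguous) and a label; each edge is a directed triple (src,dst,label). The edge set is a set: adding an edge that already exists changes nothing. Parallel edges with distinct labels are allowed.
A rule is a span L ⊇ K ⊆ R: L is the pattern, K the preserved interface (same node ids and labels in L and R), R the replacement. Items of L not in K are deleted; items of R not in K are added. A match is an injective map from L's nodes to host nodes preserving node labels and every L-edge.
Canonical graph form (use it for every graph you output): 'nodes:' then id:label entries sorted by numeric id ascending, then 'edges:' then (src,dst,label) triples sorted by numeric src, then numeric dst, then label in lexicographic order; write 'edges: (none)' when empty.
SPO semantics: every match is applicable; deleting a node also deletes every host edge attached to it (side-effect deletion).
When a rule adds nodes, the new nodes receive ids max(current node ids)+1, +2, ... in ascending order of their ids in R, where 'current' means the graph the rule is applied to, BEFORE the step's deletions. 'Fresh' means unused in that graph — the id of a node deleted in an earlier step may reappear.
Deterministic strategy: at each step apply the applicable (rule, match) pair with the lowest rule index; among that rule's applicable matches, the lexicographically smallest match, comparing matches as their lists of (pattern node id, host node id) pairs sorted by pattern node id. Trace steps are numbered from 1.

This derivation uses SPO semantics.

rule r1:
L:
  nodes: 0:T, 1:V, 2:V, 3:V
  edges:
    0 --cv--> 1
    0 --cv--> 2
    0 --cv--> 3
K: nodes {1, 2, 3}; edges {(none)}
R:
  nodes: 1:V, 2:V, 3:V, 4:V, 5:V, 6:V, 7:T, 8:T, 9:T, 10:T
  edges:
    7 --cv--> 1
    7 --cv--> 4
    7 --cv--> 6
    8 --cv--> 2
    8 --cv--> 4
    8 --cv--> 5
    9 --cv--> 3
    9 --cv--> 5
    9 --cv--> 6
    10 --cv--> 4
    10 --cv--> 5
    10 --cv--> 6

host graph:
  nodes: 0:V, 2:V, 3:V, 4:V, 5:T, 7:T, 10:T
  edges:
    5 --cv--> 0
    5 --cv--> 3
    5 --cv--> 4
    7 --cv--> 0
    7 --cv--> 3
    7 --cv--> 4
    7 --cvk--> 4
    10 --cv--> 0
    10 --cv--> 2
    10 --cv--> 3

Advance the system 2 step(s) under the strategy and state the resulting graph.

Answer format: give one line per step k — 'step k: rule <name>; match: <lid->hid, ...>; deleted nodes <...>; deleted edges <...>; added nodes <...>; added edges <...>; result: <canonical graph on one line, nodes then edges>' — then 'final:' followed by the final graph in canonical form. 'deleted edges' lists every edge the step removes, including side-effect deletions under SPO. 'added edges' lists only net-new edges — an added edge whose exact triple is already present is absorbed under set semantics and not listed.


step 1: rule r1; match: 0->5, 1->0, 2->3, 3->4; deleted nodes 5; deleted edges (5,0,cv); (5,3,cv); (5,4,cv); added nodes 11, 12, 13, 14, 15, 16, 17; added edges (14,0,cv); (14,11,cv); (14,13,cv); (15,3,cv); (15,11,cv); (15,12,cv); (16,4,cv); (16,12,cv); (16,13,cv); (17,11,cv); (17,12,cv); (17,13,cv); result: nodes: 0:V, 2:V, 3:V, 4:V, 7:T, 10:T, 11:V, 12:V, 13:V, 14:T, 15:T, 16:T, 17:T edges: (7,0,cv); (7,3,cv); (7,4,cv); (7,4,cvk); (10,0,cv); (10,2,cv); (10,3,cv); (14,0,cv); (14,11,cv); (14,13,cv); (15,3,cv); (15,11,cv); (15,12,cv); (16,4,cv); (16,12,cv); (16,13,cv); (17,11,cv); (17,12,cv); (17,13,cv)
step 2: rule r1; match: 0->7, 1->0, 2->3, 3->4; deleted nodes 7; deleted edges (7,0,cv); (7,3,cv); (7,4,cv); (7,4,cvk); added nodes 18, 19, 20, 21, 22, 23, 24; added edges (21,0,cv); (21,18,cv); (21,20,cv); (22,3,cv); (22,18,cv); (22,19,cv); (23,4,cv); (23,19,cv); (23,20,cv); (24,18,cv); (24,19,cv); (24,20,cv); result: nodes: 0:V, 2:V, 3:V, 4:V, 10:T, 11:V, 12:V, 13:V, 14:T, 15:T, 16:T, 17:T, 18:V, 19:V, 20:V, 21:T, 22:T, 23:T, 24:T edges: (10,0,cv); (10,2,cv); (10,3,cv); (14,0,cv); (14,11,cv); (14,13,cv); (15,3,cv); (15,11,cv); (15,12,cv); (16,4,cv); (16,12,cv); (16,13,cv); (17,11,cv); (17,12,cv); (17,13,cv); (21,0,cv); (21,18,cv); (21,20,cv); (22,3,cv); (22,18,cv); (22,19,cv); (23,4,cv); (23,19,cv); (23,20,cv); (24,18,cv); (24,19,cv); (24,20,cv)
final:
nodes: 0:V, 2:V, 3:V, 4:V, 10:T, 11:V, 12:V, 13:V, 14:T, 15:T, 16:T, 17:T, 18:V, 19:V, 20:V, 21:T, 22:T, 23:T, 24:T
edges: (10,0,cv); (10,2,cv); (10,3,cv); (14,0,cv); (14,11,cv); (14,13,cv); (15,3,cv); (15,11,cv); (15,12,cv); (16,4,cv); (16,12,cv); (16,13,cv); (17,11,cv); (17,12,cv); (17,13,cv); (21,0,cv); (21,18,cv); (21,20,cv); (22,3,cv); (22,18,cv); (22,19,cv); (23,4,cv); (23,19,cv); (23,20,cv); (24,18,cv); (24,19,cv); (24,20,cv)


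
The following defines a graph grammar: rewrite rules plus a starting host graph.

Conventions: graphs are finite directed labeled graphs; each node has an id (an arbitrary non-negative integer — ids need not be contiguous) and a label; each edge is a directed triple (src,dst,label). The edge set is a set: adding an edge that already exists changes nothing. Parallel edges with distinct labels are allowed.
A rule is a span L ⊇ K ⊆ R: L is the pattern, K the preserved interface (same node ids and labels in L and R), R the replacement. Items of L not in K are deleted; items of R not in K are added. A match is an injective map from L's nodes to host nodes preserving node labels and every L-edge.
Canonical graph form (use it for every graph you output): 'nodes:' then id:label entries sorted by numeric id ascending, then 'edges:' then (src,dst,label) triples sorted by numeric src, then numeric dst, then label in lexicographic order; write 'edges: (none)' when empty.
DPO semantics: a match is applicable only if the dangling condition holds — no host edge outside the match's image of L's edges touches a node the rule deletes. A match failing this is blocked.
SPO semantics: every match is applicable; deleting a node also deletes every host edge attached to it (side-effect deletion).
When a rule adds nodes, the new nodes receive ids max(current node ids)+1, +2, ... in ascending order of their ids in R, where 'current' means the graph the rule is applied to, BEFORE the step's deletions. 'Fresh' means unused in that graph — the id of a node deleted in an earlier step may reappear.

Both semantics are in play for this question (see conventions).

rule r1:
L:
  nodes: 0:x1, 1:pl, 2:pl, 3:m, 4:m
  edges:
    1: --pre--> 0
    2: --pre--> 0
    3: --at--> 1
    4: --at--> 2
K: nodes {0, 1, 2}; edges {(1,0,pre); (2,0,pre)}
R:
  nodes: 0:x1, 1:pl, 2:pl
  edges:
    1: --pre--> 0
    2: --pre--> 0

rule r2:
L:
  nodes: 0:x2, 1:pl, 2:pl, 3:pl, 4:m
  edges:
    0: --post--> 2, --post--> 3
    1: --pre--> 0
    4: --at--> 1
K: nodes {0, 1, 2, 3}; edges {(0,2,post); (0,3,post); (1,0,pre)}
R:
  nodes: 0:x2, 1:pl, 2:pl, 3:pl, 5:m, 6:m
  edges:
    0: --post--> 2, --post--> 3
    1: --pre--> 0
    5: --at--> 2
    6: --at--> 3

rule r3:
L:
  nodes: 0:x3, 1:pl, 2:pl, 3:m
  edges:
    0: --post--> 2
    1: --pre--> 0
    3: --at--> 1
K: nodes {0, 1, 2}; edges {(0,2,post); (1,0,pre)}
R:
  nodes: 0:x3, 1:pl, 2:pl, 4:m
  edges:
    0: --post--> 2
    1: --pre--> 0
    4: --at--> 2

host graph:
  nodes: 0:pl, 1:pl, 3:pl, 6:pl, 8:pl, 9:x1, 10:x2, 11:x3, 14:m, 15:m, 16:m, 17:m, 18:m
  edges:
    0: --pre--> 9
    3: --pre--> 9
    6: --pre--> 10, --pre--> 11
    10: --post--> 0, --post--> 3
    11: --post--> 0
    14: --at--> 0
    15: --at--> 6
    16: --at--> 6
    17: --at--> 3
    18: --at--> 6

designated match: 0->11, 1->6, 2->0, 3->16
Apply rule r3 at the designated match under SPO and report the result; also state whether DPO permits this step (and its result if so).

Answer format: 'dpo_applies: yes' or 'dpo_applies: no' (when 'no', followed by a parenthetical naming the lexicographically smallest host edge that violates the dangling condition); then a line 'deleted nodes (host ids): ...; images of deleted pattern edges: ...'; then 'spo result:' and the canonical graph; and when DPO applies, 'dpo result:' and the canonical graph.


dpo_applies: yes
deleted nodes (host ids): 16; images of deleted pattern edges: (16,6,at)
spo result:
nodes: 0:pl, 1:pl, 3:pl, 6:pl, 8:pl, 9:x1, 10:x2, 11:x3, 14:m, 15:m, 17:m, 18:m, 19:m
edges: (0,9,pre); (3,9,pre); (6,10,pre); (6,11,pre); (10,0,post); (10,3,post); (11,0,post); (14,0,at); (15,6,at); (17,3,at); (18,6,at); (19,0,at)
dpo result:
nodes: 0:pl, 1:pl, 3:pl, 6:pl, 8:pl, 9:x1, 10:x2, 11:x3, 14:m, 15:m, 17:m, 18:m, 19:m
edges: (0,9,pre); (3,9,pre); (6,10,pre); (6,11,pre); (10,0,post); (10,3,post); (11,0,post); (14,0,at); (15,6,at); (17,3,at); (18,6,at); (19,0,at)
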